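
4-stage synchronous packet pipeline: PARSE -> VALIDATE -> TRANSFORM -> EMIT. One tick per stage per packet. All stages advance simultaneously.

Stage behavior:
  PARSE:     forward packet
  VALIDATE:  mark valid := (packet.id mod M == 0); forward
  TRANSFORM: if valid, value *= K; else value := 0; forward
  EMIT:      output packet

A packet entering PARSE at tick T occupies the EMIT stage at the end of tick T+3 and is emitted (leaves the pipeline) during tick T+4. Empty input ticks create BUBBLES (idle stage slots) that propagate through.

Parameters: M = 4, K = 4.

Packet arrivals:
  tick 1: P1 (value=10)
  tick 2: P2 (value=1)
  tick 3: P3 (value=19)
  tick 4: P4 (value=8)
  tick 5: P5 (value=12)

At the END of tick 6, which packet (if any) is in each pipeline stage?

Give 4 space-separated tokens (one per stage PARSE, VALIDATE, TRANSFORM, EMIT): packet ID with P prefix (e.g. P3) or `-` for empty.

Answer: - P5 P4 P3

Derivation:
Tick 1: [PARSE:P1(v=10,ok=F), VALIDATE:-, TRANSFORM:-, EMIT:-] out:-; in:P1
Tick 2: [PARSE:P2(v=1,ok=F), VALIDATE:P1(v=10,ok=F), TRANSFORM:-, EMIT:-] out:-; in:P2
Tick 3: [PARSE:P3(v=19,ok=F), VALIDATE:P2(v=1,ok=F), TRANSFORM:P1(v=0,ok=F), EMIT:-] out:-; in:P3
Tick 4: [PARSE:P4(v=8,ok=F), VALIDATE:P3(v=19,ok=F), TRANSFORM:P2(v=0,ok=F), EMIT:P1(v=0,ok=F)] out:-; in:P4
Tick 5: [PARSE:P5(v=12,ok=F), VALIDATE:P4(v=8,ok=T), TRANSFORM:P3(v=0,ok=F), EMIT:P2(v=0,ok=F)] out:P1(v=0); in:P5
Tick 6: [PARSE:-, VALIDATE:P5(v=12,ok=F), TRANSFORM:P4(v=32,ok=T), EMIT:P3(v=0,ok=F)] out:P2(v=0); in:-
At end of tick 6: ['-', 'P5', 'P4', 'P3']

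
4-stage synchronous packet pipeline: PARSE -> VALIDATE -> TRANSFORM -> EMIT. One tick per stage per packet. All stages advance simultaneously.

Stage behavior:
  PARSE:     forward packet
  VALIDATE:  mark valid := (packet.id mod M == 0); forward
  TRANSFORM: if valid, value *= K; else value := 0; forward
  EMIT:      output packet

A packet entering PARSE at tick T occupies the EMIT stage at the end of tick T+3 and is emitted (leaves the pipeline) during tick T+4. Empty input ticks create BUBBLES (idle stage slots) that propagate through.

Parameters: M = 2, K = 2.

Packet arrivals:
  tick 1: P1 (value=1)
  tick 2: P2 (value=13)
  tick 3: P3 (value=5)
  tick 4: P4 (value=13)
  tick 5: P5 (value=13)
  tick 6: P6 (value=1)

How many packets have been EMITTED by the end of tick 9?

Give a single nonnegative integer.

Tick 1: [PARSE:P1(v=1,ok=F), VALIDATE:-, TRANSFORM:-, EMIT:-] out:-; in:P1
Tick 2: [PARSE:P2(v=13,ok=F), VALIDATE:P1(v=1,ok=F), TRANSFORM:-, EMIT:-] out:-; in:P2
Tick 3: [PARSE:P3(v=5,ok=F), VALIDATE:P2(v=13,ok=T), TRANSFORM:P1(v=0,ok=F), EMIT:-] out:-; in:P3
Tick 4: [PARSE:P4(v=13,ok=F), VALIDATE:P3(v=5,ok=F), TRANSFORM:P2(v=26,ok=T), EMIT:P1(v=0,ok=F)] out:-; in:P4
Tick 5: [PARSE:P5(v=13,ok=F), VALIDATE:P4(v=13,ok=T), TRANSFORM:P3(v=0,ok=F), EMIT:P2(v=26,ok=T)] out:P1(v=0); in:P5
Tick 6: [PARSE:P6(v=1,ok=F), VALIDATE:P5(v=13,ok=F), TRANSFORM:P4(v=26,ok=T), EMIT:P3(v=0,ok=F)] out:P2(v=26); in:P6
Tick 7: [PARSE:-, VALIDATE:P6(v=1,ok=T), TRANSFORM:P5(v=0,ok=F), EMIT:P4(v=26,ok=T)] out:P3(v=0); in:-
Tick 8: [PARSE:-, VALIDATE:-, TRANSFORM:P6(v=2,ok=T), EMIT:P5(v=0,ok=F)] out:P4(v=26); in:-
Tick 9: [PARSE:-, VALIDATE:-, TRANSFORM:-, EMIT:P6(v=2,ok=T)] out:P5(v=0); in:-
Emitted by tick 9: ['P1', 'P2', 'P3', 'P4', 'P5']

Answer: 5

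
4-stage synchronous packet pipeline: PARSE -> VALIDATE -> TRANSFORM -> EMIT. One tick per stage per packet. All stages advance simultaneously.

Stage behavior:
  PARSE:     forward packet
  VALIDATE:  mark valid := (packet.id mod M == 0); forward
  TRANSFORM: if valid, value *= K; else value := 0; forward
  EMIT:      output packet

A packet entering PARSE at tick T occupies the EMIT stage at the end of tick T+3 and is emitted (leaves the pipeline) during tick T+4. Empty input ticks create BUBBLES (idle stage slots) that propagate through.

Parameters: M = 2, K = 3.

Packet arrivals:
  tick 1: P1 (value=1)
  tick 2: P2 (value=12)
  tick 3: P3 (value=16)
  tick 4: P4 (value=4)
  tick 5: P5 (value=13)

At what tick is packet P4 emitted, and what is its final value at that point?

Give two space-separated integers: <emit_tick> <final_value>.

Answer: 8 12

Derivation:
Tick 1: [PARSE:P1(v=1,ok=F), VALIDATE:-, TRANSFORM:-, EMIT:-] out:-; in:P1
Tick 2: [PARSE:P2(v=12,ok=F), VALIDATE:P1(v=1,ok=F), TRANSFORM:-, EMIT:-] out:-; in:P2
Tick 3: [PARSE:P3(v=16,ok=F), VALIDATE:P2(v=12,ok=T), TRANSFORM:P1(v=0,ok=F), EMIT:-] out:-; in:P3
Tick 4: [PARSE:P4(v=4,ok=F), VALIDATE:P3(v=16,ok=F), TRANSFORM:P2(v=36,ok=T), EMIT:P1(v=0,ok=F)] out:-; in:P4
Tick 5: [PARSE:P5(v=13,ok=F), VALIDATE:P4(v=4,ok=T), TRANSFORM:P3(v=0,ok=F), EMIT:P2(v=36,ok=T)] out:P1(v=0); in:P5
Tick 6: [PARSE:-, VALIDATE:P5(v=13,ok=F), TRANSFORM:P4(v=12,ok=T), EMIT:P3(v=0,ok=F)] out:P2(v=36); in:-
Tick 7: [PARSE:-, VALIDATE:-, TRANSFORM:P5(v=0,ok=F), EMIT:P4(v=12,ok=T)] out:P3(v=0); in:-
Tick 8: [PARSE:-, VALIDATE:-, TRANSFORM:-, EMIT:P5(v=0,ok=F)] out:P4(v=12); in:-
Tick 9: [PARSE:-, VALIDATE:-, TRANSFORM:-, EMIT:-] out:P5(v=0); in:-
P4: arrives tick 4, valid=True (id=4, id%2=0), emit tick 8, final value 12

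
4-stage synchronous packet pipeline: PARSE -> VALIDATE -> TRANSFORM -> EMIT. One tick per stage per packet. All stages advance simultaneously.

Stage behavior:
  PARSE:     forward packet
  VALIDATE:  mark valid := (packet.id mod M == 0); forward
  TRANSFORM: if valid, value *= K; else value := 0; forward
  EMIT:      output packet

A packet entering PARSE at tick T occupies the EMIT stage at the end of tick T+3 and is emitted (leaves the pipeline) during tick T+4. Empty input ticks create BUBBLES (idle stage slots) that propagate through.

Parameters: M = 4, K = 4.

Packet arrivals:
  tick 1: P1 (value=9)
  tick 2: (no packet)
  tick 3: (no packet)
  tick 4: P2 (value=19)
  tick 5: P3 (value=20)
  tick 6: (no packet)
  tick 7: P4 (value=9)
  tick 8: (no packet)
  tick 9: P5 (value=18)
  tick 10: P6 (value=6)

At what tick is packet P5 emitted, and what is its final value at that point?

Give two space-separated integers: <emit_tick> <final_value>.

Tick 1: [PARSE:P1(v=9,ok=F), VALIDATE:-, TRANSFORM:-, EMIT:-] out:-; in:P1
Tick 2: [PARSE:-, VALIDATE:P1(v=9,ok=F), TRANSFORM:-, EMIT:-] out:-; in:-
Tick 3: [PARSE:-, VALIDATE:-, TRANSFORM:P1(v=0,ok=F), EMIT:-] out:-; in:-
Tick 4: [PARSE:P2(v=19,ok=F), VALIDATE:-, TRANSFORM:-, EMIT:P1(v=0,ok=F)] out:-; in:P2
Tick 5: [PARSE:P3(v=20,ok=F), VALIDATE:P2(v=19,ok=F), TRANSFORM:-, EMIT:-] out:P1(v=0); in:P3
Tick 6: [PARSE:-, VALIDATE:P3(v=20,ok=F), TRANSFORM:P2(v=0,ok=F), EMIT:-] out:-; in:-
Tick 7: [PARSE:P4(v=9,ok=F), VALIDATE:-, TRANSFORM:P3(v=0,ok=F), EMIT:P2(v=0,ok=F)] out:-; in:P4
Tick 8: [PARSE:-, VALIDATE:P4(v=9,ok=T), TRANSFORM:-, EMIT:P3(v=0,ok=F)] out:P2(v=0); in:-
Tick 9: [PARSE:P5(v=18,ok=F), VALIDATE:-, TRANSFORM:P4(v=36,ok=T), EMIT:-] out:P3(v=0); in:P5
Tick 10: [PARSE:P6(v=6,ok=F), VALIDATE:P5(v=18,ok=F), TRANSFORM:-, EMIT:P4(v=36,ok=T)] out:-; in:P6
Tick 11: [PARSE:-, VALIDATE:P6(v=6,ok=F), TRANSFORM:P5(v=0,ok=F), EMIT:-] out:P4(v=36); in:-
Tick 12: [PARSE:-, VALIDATE:-, TRANSFORM:P6(v=0,ok=F), EMIT:P5(v=0,ok=F)] out:-; in:-
Tick 13: [PARSE:-, VALIDATE:-, TRANSFORM:-, EMIT:P6(v=0,ok=F)] out:P5(v=0); in:-
Tick 14: [PARSE:-, VALIDATE:-, TRANSFORM:-, EMIT:-] out:P6(v=0); in:-
P5: arrives tick 9, valid=False (id=5, id%4=1), emit tick 13, final value 0

Answer: 13 0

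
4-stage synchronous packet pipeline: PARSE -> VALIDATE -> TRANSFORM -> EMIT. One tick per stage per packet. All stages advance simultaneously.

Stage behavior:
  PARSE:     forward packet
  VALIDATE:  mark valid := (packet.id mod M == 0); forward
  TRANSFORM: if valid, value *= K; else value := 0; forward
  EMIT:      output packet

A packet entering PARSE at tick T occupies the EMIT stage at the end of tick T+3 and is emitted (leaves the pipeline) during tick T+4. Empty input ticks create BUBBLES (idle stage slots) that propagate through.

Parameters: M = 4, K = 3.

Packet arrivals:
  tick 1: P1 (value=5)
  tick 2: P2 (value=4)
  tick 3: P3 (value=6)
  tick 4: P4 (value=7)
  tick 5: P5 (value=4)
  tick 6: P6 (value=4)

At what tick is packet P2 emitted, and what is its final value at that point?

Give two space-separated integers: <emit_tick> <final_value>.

Answer: 6 0

Derivation:
Tick 1: [PARSE:P1(v=5,ok=F), VALIDATE:-, TRANSFORM:-, EMIT:-] out:-; in:P1
Tick 2: [PARSE:P2(v=4,ok=F), VALIDATE:P1(v=5,ok=F), TRANSFORM:-, EMIT:-] out:-; in:P2
Tick 3: [PARSE:P3(v=6,ok=F), VALIDATE:P2(v=4,ok=F), TRANSFORM:P1(v=0,ok=F), EMIT:-] out:-; in:P3
Tick 4: [PARSE:P4(v=7,ok=F), VALIDATE:P3(v=6,ok=F), TRANSFORM:P2(v=0,ok=F), EMIT:P1(v=0,ok=F)] out:-; in:P4
Tick 5: [PARSE:P5(v=4,ok=F), VALIDATE:P4(v=7,ok=T), TRANSFORM:P3(v=0,ok=F), EMIT:P2(v=0,ok=F)] out:P1(v=0); in:P5
Tick 6: [PARSE:P6(v=4,ok=F), VALIDATE:P5(v=4,ok=F), TRANSFORM:P4(v=21,ok=T), EMIT:P3(v=0,ok=F)] out:P2(v=0); in:P6
Tick 7: [PARSE:-, VALIDATE:P6(v=4,ok=F), TRANSFORM:P5(v=0,ok=F), EMIT:P4(v=21,ok=T)] out:P3(v=0); in:-
Tick 8: [PARSE:-, VALIDATE:-, TRANSFORM:P6(v=0,ok=F), EMIT:P5(v=0,ok=F)] out:P4(v=21); in:-
Tick 9: [PARSE:-, VALIDATE:-, TRANSFORM:-, EMIT:P6(v=0,ok=F)] out:P5(v=0); in:-
Tick 10: [PARSE:-, VALIDATE:-, TRANSFORM:-, EMIT:-] out:P6(v=0); in:-
P2: arrives tick 2, valid=False (id=2, id%4=2), emit tick 6, final value 0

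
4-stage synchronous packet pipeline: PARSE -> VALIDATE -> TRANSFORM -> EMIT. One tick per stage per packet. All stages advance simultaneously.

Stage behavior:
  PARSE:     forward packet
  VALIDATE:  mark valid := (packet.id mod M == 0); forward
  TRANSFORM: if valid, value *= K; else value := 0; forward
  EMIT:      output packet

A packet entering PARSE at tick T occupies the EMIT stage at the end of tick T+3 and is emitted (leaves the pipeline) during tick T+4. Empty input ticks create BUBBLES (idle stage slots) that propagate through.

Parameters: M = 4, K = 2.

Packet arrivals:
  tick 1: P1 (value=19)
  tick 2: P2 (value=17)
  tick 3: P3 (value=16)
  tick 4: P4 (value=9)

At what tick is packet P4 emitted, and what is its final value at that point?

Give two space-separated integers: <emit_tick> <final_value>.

Answer: 8 18

Derivation:
Tick 1: [PARSE:P1(v=19,ok=F), VALIDATE:-, TRANSFORM:-, EMIT:-] out:-; in:P1
Tick 2: [PARSE:P2(v=17,ok=F), VALIDATE:P1(v=19,ok=F), TRANSFORM:-, EMIT:-] out:-; in:P2
Tick 3: [PARSE:P3(v=16,ok=F), VALIDATE:P2(v=17,ok=F), TRANSFORM:P1(v=0,ok=F), EMIT:-] out:-; in:P3
Tick 4: [PARSE:P4(v=9,ok=F), VALIDATE:P3(v=16,ok=F), TRANSFORM:P2(v=0,ok=F), EMIT:P1(v=0,ok=F)] out:-; in:P4
Tick 5: [PARSE:-, VALIDATE:P4(v=9,ok=T), TRANSFORM:P3(v=0,ok=F), EMIT:P2(v=0,ok=F)] out:P1(v=0); in:-
Tick 6: [PARSE:-, VALIDATE:-, TRANSFORM:P4(v=18,ok=T), EMIT:P3(v=0,ok=F)] out:P2(v=0); in:-
Tick 7: [PARSE:-, VALIDATE:-, TRANSFORM:-, EMIT:P4(v=18,ok=T)] out:P3(v=0); in:-
Tick 8: [PARSE:-, VALIDATE:-, TRANSFORM:-, EMIT:-] out:P4(v=18); in:-
P4: arrives tick 4, valid=True (id=4, id%4=0), emit tick 8, final value 18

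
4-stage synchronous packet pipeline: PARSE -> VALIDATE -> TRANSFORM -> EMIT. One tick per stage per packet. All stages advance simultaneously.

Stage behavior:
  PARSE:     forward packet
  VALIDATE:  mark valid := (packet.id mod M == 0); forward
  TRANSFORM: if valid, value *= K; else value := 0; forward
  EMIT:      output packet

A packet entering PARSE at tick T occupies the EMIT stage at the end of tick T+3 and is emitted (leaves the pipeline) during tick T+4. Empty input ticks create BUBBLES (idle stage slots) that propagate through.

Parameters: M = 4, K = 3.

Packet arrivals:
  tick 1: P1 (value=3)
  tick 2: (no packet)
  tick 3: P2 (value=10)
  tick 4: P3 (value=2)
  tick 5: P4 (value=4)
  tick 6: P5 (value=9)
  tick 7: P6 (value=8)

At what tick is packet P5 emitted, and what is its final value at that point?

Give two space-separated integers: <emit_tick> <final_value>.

Answer: 10 0

Derivation:
Tick 1: [PARSE:P1(v=3,ok=F), VALIDATE:-, TRANSFORM:-, EMIT:-] out:-; in:P1
Tick 2: [PARSE:-, VALIDATE:P1(v=3,ok=F), TRANSFORM:-, EMIT:-] out:-; in:-
Tick 3: [PARSE:P2(v=10,ok=F), VALIDATE:-, TRANSFORM:P1(v=0,ok=F), EMIT:-] out:-; in:P2
Tick 4: [PARSE:P3(v=2,ok=F), VALIDATE:P2(v=10,ok=F), TRANSFORM:-, EMIT:P1(v=0,ok=F)] out:-; in:P3
Tick 5: [PARSE:P4(v=4,ok=F), VALIDATE:P3(v=2,ok=F), TRANSFORM:P2(v=0,ok=F), EMIT:-] out:P1(v=0); in:P4
Tick 6: [PARSE:P5(v=9,ok=F), VALIDATE:P4(v=4,ok=T), TRANSFORM:P3(v=0,ok=F), EMIT:P2(v=0,ok=F)] out:-; in:P5
Tick 7: [PARSE:P6(v=8,ok=F), VALIDATE:P5(v=9,ok=F), TRANSFORM:P4(v=12,ok=T), EMIT:P3(v=0,ok=F)] out:P2(v=0); in:P6
Tick 8: [PARSE:-, VALIDATE:P6(v=8,ok=F), TRANSFORM:P5(v=0,ok=F), EMIT:P4(v=12,ok=T)] out:P3(v=0); in:-
Tick 9: [PARSE:-, VALIDATE:-, TRANSFORM:P6(v=0,ok=F), EMIT:P5(v=0,ok=F)] out:P4(v=12); in:-
Tick 10: [PARSE:-, VALIDATE:-, TRANSFORM:-, EMIT:P6(v=0,ok=F)] out:P5(v=0); in:-
Tick 11: [PARSE:-, VALIDATE:-, TRANSFORM:-, EMIT:-] out:P6(v=0); in:-
P5: arrives tick 6, valid=False (id=5, id%4=1), emit tick 10, final value 0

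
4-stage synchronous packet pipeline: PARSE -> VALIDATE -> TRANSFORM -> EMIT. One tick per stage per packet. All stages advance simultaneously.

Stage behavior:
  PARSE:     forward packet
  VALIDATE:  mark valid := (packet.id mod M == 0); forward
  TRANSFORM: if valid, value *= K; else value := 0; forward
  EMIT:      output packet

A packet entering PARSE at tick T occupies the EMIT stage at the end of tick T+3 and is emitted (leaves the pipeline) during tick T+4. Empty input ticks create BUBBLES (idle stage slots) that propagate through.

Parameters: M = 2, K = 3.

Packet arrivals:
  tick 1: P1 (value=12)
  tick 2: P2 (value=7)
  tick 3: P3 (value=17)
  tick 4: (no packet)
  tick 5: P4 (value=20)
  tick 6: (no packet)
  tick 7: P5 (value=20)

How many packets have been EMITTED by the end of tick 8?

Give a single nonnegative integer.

Tick 1: [PARSE:P1(v=12,ok=F), VALIDATE:-, TRANSFORM:-, EMIT:-] out:-; in:P1
Tick 2: [PARSE:P2(v=7,ok=F), VALIDATE:P1(v=12,ok=F), TRANSFORM:-, EMIT:-] out:-; in:P2
Tick 3: [PARSE:P3(v=17,ok=F), VALIDATE:P2(v=7,ok=T), TRANSFORM:P1(v=0,ok=F), EMIT:-] out:-; in:P3
Tick 4: [PARSE:-, VALIDATE:P3(v=17,ok=F), TRANSFORM:P2(v=21,ok=T), EMIT:P1(v=0,ok=F)] out:-; in:-
Tick 5: [PARSE:P4(v=20,ok=F), VALIDATE:-, TRANSFORM:P3(v=0,ok=F), EMIT:P2(v=21,ok=T)] out:P1(v=0); in:P4
Tick 6: [PARSE:-, VALIDATE:P4(v=20,ok=T), TRANSFORM:-, EMIT:P3(v=0,ok=F)] out:P2(v=21); in:-
Tick 7: [PARSE:P5(v=20,ok=F), VALIDATE:-, TRANSFORM:P4(v=60,ok=T), EMIT:-] out:P3(v=0); in:P5
Tick 8: [PARSE:-, VALIDATE:P5(v=20,ok=F), TRANSFORM:-, EMIT:P4(v=60,ok=T)] out:-; in:-
Emitted by tick 8: ['P1', 'P2', 'P3']

Answer: 3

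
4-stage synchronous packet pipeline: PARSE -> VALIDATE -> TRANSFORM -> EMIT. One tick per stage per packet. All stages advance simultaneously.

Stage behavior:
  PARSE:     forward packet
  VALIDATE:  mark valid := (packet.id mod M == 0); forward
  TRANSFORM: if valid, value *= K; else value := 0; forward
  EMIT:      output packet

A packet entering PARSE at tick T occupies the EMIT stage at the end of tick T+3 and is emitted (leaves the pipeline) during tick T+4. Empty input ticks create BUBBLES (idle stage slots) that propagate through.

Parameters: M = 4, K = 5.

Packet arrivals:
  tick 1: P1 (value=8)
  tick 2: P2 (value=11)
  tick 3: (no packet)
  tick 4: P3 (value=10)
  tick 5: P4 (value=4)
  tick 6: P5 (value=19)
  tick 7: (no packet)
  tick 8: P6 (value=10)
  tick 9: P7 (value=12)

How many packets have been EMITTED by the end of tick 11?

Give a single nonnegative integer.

Tick 1: [PARSE:P1(v=8,ok=F), VALIDATE:-, TRANSFORM:-, EMIT:-] out:-; in:P1
Tick 2: [PARSE:P2(v=11,ok=F), VALIDATE:P1(v=8,ok=F), TRANSFORM:-, EMIT:-] out:-; in:P2
Tick 3: [PARSE:-, VALIDATE:P2(v=11,ok=F), TRANSFORM:P1(v=0,ok=F), EMIT:-] out:-; in:-
Tick 4: [PARSE:P3(v=10,ok=F), VALIDATE:-, TRANSFORM:P2(v=0,ok=F), EMIT:P1(v=0,ok=F)] out:-; in:P3
Tick 5: [PARSE:P4(v=4,ok=F), VALIDATE:P3(v=10,ok=F), TRANSFORM:-, EMIT:P2(v=0,ok=F)] out:P1(v=0); in:P4
Tick 6: [PARSE:P5(v=19,ok=F), VALIDATE:P4(v=4,ok=T), TRANSFORM:P3(v=0,ok=F), EMIT:-] out:P2(v=0); in:P5
Tick 7: [PARSE:-, VALIDATE:P5(v=19,ok=F), TRANSFORM:P4(v=20,ok=T), EMIT:P3(v=0,ok=F)] out:-; in:-
Tick 8: [PARSE:P6(v=10,ok=F), VALIDATE:-, TRANSFORM:P5(v=0,ok=F), EMIT:P4(v=20,ok=T)] out:P3(v=0); in:P6
Tick 9: [PARSE:P7(v=12,ok=F), VALIDATE:P6(v=10,ok=F), TRANSFORM:-, EMIT:P5(v=0,ok=F)] out:P4(v=20); in:P7
Tick 10: [PARSE:-, VALIDATE:P7(v=12,ok=F), TRANSFORM:P6(v=0,ok=F), EMIT:-] out:P5(v=0); in:-
Tick 11: [PARSE:-, VALIDATE:-, TRANSFORM:P7(v=0,ok=F), EMIT:P6(v=0,ok=F)] out:-; in:-
Emitted by tick 11: ['P1', 'P2', 'P3', 'P4', 'P5']

Answer: 5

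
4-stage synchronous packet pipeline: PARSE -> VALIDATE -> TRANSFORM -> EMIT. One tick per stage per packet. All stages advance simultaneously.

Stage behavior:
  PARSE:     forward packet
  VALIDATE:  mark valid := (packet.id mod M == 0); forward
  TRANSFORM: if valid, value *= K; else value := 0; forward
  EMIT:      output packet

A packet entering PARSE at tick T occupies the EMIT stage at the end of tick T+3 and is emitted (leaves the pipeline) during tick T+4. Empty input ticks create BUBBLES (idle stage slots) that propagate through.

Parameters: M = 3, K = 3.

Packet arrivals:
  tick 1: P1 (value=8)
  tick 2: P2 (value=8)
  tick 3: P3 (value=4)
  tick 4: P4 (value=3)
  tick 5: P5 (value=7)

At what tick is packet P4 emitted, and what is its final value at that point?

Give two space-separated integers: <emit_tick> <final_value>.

Tick 1: [PARSE:P1(v=8,ok=F), VALIDATE:-, TRANSFORM:-, EMIT:-] out:-; in:P1
Tick 2: [PARSE:P2(v=8,ok=F), VALIDATE:P1(v=8,ok=F), TRANSFORM:-, EMIT:-] out:-; in:P2
Tick 3: [PARSE:P3(v=4,ok=F), VALIDATE:P2(v=8,ok=F), TRANSFORM:P1(v=0,ok=F), EMIT:-] out:-; in:P3
Tick 4: [PARSE:P4(v=3,ok=F), VALIDATE:P3(v=4,ok=T), TRANSFORM:P2(v=0,ok=F), EMIT:P1(v=0,ok=F)] out:-; in:P4
Tick 5: [PARSE:P5(v=7,ok=F), VALIDATE:P4(v=3,ok=F), TRANSFORM:P3(v=12,ok=T), EMIT:P2(v=0,ok=F)] out:P1(v=0); in:P5
Tick 6: [PARSE:-, VALIDATE:P5(v=7,ok=F), TRANSFORM:P4(v=0,ok=F), EMIT:P3(v=12,ok=T)] out:P2(v=0); in:-
Tick 7: [PARSE:-, VALIDATE:-, TRANSFORM:P5(v=0,ok=F), EMIT:P4(v=0,ok=F)] out:P3(v=12); in:-
Tick 8: [PARSE:-, VALIDATE:-, TRANSFORM:-, EMIT:P5(v=0,ok=F)] out:P4(v=0); in:-
Tick 9: [PARSE:-, VALIDATE:-, TRANSFORM:-, EMIT:-] out:P5(v=0); in:-
P4: arrives tick 4, valid=False (id=4, id%3=1), emit tick 8, final value 0

Answer: 8 0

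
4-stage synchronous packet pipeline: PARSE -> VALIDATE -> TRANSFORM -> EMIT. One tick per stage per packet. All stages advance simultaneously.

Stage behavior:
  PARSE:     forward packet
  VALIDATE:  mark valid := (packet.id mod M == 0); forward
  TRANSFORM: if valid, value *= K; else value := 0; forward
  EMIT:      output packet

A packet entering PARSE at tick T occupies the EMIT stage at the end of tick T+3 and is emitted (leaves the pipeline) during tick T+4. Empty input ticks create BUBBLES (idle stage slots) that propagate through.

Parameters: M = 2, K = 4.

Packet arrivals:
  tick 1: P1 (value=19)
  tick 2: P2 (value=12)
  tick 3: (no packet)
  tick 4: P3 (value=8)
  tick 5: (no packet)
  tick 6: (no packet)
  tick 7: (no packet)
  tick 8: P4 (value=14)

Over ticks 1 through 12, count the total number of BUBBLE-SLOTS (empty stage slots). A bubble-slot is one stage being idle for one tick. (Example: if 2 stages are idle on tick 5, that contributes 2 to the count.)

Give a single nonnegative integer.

Tick 1: [PARSE:P1(v=19,ok=F), VALIDATE:-, TRANSFORM:-, EMIT:-] out:-; bubbles=3
Tick 2: [PARSE:P2(v=12,ok=F), VALIDATE:P1(v=19,ok=F), TRANSFORM:-, EMIT:-] out:-; bubbles=2
Tick 3: [PARSE:-, VALIDATE:P2(v=12,ok=T), TRANSFORM:P1(v=0,ok=F), EMIT:-] out:-; bubbles=2
Tick 4: [PARSE:P3(v=8,ok=F), VALIDATE:-, TRANSFORM:P2(v=48,ok=T), EMIT:P1(v=0,ok=F)] out:-; bubbles=1
Tick 5: [PARSE:-, VALIDATE:P3(v=8,ok=F), TRANSFORM:-, EMIT:P2(v=48,ok=T)] out:P1(v=0); bubbles=2
Tick 6: [PARSE:-, VALIDATE:-, TRANSFORM:P3(v=0,ok=F), EMIT:-] out:P2(v=48); bubbles=3
Tick 7: [PARSE:-, VALIDATE:-, TRANSFORM:-, EMIT:P3(v=0,ok=F)] out:-; bubbles=3
Tick 8: [PARSE:P4(v=14,ok=F), VALIDATE:-, TRANSFORM:-, EMIT:-] out:P3(v=0); bubbles=3
Tick 9: [PARSE:-, VALIDATE:P4(v=14,ok=T), TRANSFORM:-, EMIT:-] out:-; bubbles=3
Tick 10: [PARSE:-, VALIDATE:-, TRANSFORM:P4(v=56,ok=T), EMIT:-] out:-; bubbles=3
Tick 11: [PARSE:-, VALIDATE:-, TRANSFORM:-, EMIT:P4(v=56,ok=T)] out:-; bubbles=3
Tick 12: [PARSE:-, VALIDATE:-, TRANSFORM:-, EMIT:-] out:P4(v=56); bubbles=4
Total bubble-slots: 32

Answer: 32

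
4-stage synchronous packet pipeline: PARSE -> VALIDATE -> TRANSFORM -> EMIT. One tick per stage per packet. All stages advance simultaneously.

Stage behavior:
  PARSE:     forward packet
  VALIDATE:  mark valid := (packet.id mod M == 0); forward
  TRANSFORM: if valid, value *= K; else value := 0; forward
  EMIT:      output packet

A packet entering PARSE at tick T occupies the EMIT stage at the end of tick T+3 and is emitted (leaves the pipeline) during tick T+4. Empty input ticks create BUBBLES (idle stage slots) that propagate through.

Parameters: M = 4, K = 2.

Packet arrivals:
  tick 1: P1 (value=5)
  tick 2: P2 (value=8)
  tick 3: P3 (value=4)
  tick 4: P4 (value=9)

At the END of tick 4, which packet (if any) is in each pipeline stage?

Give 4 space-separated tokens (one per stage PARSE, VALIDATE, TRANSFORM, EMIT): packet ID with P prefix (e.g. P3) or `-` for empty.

Tick 1: [PARSE:P1(v=5,ok=F), VALIDATE:-, TRANSFORM:-, EMIT:-] out:-; in:P1
Tick 2: [PARSE:P2(v=8,ok=F), VALIDATE:P1(v=5,ok=F), TRANSFORM:-, EMIT:-] out:-; in:P2
Tick 3: [PARSE:P3(v=4,ok=F), VALIDATE:P2(v=8,ok=F), TRANSFORM:P1(v=0,ok=F), EMIT:-] out:-; in:P3
Tick 4: [PARSE:P4(v=9,ok=F), VALIDATE:P3(v=4,ok=F), TRANSFORM:P2(v=0,ok=F), EMIT:P1(v=0,ok=F)] out:-; in:P4
At end of tick 4: ['P4', 'P3', 'P2', 'P1']

Answer: P4 P3 P2 P1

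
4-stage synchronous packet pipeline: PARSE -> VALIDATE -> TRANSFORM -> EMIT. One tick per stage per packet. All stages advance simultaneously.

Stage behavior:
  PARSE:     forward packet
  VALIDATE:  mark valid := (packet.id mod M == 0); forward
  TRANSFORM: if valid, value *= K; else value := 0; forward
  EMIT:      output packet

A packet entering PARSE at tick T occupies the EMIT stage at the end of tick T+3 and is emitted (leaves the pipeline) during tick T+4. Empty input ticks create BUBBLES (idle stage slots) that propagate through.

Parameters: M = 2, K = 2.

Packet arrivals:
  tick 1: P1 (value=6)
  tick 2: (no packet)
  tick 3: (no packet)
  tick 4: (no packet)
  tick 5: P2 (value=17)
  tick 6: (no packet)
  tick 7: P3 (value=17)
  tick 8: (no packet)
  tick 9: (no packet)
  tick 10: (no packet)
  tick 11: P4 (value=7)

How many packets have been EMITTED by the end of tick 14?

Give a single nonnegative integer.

Answer: 3

Derivation:
Tick 1: [PARSE:P1(v=6,ok=F), VALIDATE:-, TRANSFORM:-, EMIT:-] out:-; in:P1
Tick 2: [PARSE:-, VALIDATE:P1(v=6,ok=F), TRANSFORM:-, EMIT:-] out:-; in:-
Tick 3: [PARSE:-, VALIDATE:-, TRANSFORM:P1(v=0,ok=F), EMIT:-] out:-; in:-
Tick 4: [PARSE:-, VALIDATE:-, TRANSFORM:-, EMIT:P1(v=0,ok=F)] out:-; in:-
Tick 5: [PARSE:P2(v=17,ok=F), VALIDATE:-, TRANSFORM:-, EMIT:-] out:P1(v=0); in:P2
Tick 6: [PARSE:-, VALIDATE:P2(v=17,ok=T), TRANSFORM:-, EMIT:-] out:-; in:-
Tick 7: [PARSE:P3(v=17,ok=F), VALIDATE:-, TRANSFORM:P2(v=34,ok=T), EMIT:-] out:-; in:P3
Tick 8: [PARSE:-, VALIDATE:P3(v=17,ok=F), TRANSFORM:-, EMIT:P2(v=34,ok=T)] out:-; in:-
Tick 9: [PARSE:-, VALIDATE:-, TRANSFORM:P3(v=0,ok=F), EMIT:-] out:P2(v=34); in:-
Tick 10: [PARSE:-, VALIDATE:-, TRANSFORM:-, EMIT:P3(v=0,ok=F)] out:-; in:-
Tick 11: [PARSE:P4(v=7,ok=F), VALIDATE:-, TRANSFORM:-, EMIT:-] out:P3(v=0); in:P4
Tick 12: [PARSE:-, VALIDATE:P4(v=7,ok=T), TRANSFORM:-, EMIT:-] out:-; in:-
Tick 13: [PARSE:-, VALIDATE:-, TRANSFORM:P4(v=14,ok=T), EMIT:-] out:-; in:-
Tick 14: [PARSE:-, VALIDATE:-, TRANSFORM:-, EMIT:P4(v=14,ok=T)] out:-; in:-
Emitted by tick 14: ['P1', 'P2', 'P3']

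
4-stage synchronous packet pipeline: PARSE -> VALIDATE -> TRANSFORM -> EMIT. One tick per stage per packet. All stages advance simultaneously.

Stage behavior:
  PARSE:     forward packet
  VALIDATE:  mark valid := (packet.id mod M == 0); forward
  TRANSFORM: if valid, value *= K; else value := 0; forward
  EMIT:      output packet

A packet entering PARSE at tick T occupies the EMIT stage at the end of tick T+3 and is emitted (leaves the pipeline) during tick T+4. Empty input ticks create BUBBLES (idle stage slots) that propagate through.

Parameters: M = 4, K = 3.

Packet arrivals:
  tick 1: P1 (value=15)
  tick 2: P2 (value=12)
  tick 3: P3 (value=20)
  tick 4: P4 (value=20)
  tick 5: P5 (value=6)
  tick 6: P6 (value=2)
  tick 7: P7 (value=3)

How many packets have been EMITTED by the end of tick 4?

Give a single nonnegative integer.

Tick 1: [PARSE:P1(v=15,ok=F), VALIDATE:-, TRANSFORM:-, EMIT:-] out:-; in:P1
Tick 2: [PARSE:P2(v=12,ok=F), VALIDATE:P1(v=15,ok=F), TRANSFORM:-, EMIT:-] out:-; in:P2
Tick 3: [PARSE:P3(v=20,ok=F), VALIDATE:P2(v=12,ok=F), TRANSFORM:P1(v=0,ok=F), EMIT:-] out:-; in:P3
Tick 4: [PARSE:P4(v=20,ok=F), VALIDATE:P3(v=20,ok=F), TRANSFORM:P2(v=0,ok=F), EMIT:P1(v=0,ok=F)] out:-; in:P4
Emitted by tick 4: []

Answer: 0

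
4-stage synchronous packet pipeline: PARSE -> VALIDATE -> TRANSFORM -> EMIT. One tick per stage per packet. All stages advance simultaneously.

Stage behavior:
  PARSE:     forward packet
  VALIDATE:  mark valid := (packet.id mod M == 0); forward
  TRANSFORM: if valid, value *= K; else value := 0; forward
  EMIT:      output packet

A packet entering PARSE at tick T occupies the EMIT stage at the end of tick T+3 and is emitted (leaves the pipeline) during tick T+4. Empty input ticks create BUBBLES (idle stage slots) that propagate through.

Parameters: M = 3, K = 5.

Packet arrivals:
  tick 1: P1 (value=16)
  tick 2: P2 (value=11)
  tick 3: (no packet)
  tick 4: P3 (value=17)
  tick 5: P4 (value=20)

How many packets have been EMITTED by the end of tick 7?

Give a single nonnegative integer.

Answer: 2

Derivation:
Tick 1: [PARSE:P1(v=16,ok=F), VALIDATE:-, TRANSFORM:-, EMIT:-] out:-; in:P1
Tick 2: [PARSE:P2(v=11,ok=F), VALIDATE:P1(v=16,ok=F), TRANSFORM:-, EMIT:-] out:-; in:P2
Tick 3: [PARSE:-, VALIDATE:P2(v=11,ok=F), TRANSFORM:P1(v=0,ok=F), EMIT:-] out:-; in:-
Tick 4: [PARSE:P3(v=17,ok=F), VALIDATE:-, TRANSFORM:P2(v=0,ok=F), EMIT:P1(v=0,ok=F)] out:-; in:P3
Tick 5: [PARSE:P4(v=20,ok=F), VALIDATE:P3(v=17,ok=T), TRANSFORM:-, EMIT:P2(v=0,ok=F)] out:P1(v=0); in:P4
Tick 6: [PARSE:-, VALIDATE:P4(v=20,ok=F), TRANSFORM:P3(v=85,ok=T), EMIT:-] out:P2(v=0); in:-
Tick 7: [PARSE:-, VALIDATE:-, TRANSFORM:P4(v=0,ok=F), EMIT:P3(v=85,ok=T)] out:-; in:-
Emitted by tick 7: ['P1', 'P2']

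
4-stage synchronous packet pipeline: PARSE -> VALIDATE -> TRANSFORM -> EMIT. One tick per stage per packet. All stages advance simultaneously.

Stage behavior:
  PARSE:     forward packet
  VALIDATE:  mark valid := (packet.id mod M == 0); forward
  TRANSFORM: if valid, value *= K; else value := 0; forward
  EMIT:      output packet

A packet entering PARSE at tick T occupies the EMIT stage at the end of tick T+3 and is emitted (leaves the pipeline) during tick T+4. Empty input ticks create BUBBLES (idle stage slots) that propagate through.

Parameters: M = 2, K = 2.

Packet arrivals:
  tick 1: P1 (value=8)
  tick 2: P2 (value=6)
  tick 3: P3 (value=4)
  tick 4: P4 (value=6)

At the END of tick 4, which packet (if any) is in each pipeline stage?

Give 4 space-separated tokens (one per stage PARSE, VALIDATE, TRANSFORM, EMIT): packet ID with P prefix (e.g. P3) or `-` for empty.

Answer: P4 P3 P2 P1

Derivation:
Tick 1: [PARSE:P1(v=8,ok=F), VALIDATE:-, TRANSFORM:-, EMIT:-] out:-; in:P1
Tick 2: [PARSE:P2(v=6,ok=F), VALIDATE:P1(v=8,ok=F), TRANSFORM:-, EMIT:-] out:-; in:P2
Tick 3: [PARSE:P3(v=4,ok=F), VALIDATE:P2(v=6,ok=T), TRANSFORM:P1(v=0,ok=F), EMIT:-] out:-; in:P3
Tick 4: [PARSE:P4(v=6,ok=F), VALIDATE:P3(v=4,ok=F), TRANSFORM:P2(v=12,ok=T), EMIT:P1(v=0,ok=F)] out:-; in:P4
At end of tick 4: ['P4', 'P3', 'P2', 'P1']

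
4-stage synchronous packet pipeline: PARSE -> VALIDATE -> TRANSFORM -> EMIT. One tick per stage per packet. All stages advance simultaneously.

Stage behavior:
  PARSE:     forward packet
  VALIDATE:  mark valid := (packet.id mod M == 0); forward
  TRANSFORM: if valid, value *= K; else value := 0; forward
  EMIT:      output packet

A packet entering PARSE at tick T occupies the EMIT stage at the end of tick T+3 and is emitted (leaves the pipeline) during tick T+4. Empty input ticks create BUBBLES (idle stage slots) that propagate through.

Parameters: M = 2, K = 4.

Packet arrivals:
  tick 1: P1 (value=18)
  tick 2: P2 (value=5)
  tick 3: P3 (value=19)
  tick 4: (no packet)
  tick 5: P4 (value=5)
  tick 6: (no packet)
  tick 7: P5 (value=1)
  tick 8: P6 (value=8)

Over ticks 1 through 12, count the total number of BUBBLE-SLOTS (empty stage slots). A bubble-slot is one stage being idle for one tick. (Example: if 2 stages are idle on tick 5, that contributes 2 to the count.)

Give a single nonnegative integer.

Answer: 24

Derivation:
Tick 1: [PARSE:P1(v=18,ok=F), VALIDATE:-, TRANSFORM:-, EMIT:-] out:-; bubbles=3
Tick 2: [PARSE:P2(v=5,ok=F), VALIDATE:P1(v=18,ok=F), TRANSFORM:-, EMIT:-] out:-; bubbles=2
Tick 3: [PARSE:P3(v=19,ok=F), VALIDATE:P2(v=5,ok=T), TRANSFORM:P1(v=0,ok=F), EMIT:-] out:-; bubbles=1
Tick 4: [PARSE:-, VALIDATE:P3(v=19,ok=F), TRANSFORM:P2(v=20,ok=T), EMIT:P1(v=0,ok=F)] out:-; bubbles=1
Tick 5: [PARSE:P4(v=5,ok=F), VALIDATE:-, TRANSFORM:P3(v=0,ok=F), EMIT:P2(v=20,ok=T)] out:P1(v=0); bubbles=1
Tick 6: [PARSE:-, VALIDATE:P4(v=5,ok=T), TRANSFORM:-, EMIT:P3(v=0,ok=F)] out:P2(v=20); bubbles=2
Tick 7: [PARSE:P5(v=1,ok=F), VALIDATE:-, TRANSFORM:P4(v=20,ok=T), EMIT:-] out:P3(v=0); bubbles=2
Tick 8: [PARSE:P6(v=8,ok=F), VALIDATE:P5(v=1,ok=F), TRANSFORM:-, EMIT:P4(v=20,ok=T)] out:-; bubbles=1
Tick 9: [PARSE:-, VALIDATE:P6(v=8,ok=T), TRANSFORM:P5(v=0,ok=F), EMIT:-] out:P4(v=20); bubbles=2
Tick 10: [PARSE:-, VALIDATE:-, TRANSFORM:P6(v=32,ok=T), EMIT:P5(v=0,ok=F)] out:-; bubbles=2
Tick 11: [PARSE:-, VALIDATE:-, TRANSFORM:-, EMIT:P6(v=32,ok=T)] out:P5(v=0); bubbles=3
Tick 12: [PARSE:-, VALIDATE:-, TRANSFORM:-, EMIT:-] out:P6(v=32); bubbles=4
Total bubble-slots: 24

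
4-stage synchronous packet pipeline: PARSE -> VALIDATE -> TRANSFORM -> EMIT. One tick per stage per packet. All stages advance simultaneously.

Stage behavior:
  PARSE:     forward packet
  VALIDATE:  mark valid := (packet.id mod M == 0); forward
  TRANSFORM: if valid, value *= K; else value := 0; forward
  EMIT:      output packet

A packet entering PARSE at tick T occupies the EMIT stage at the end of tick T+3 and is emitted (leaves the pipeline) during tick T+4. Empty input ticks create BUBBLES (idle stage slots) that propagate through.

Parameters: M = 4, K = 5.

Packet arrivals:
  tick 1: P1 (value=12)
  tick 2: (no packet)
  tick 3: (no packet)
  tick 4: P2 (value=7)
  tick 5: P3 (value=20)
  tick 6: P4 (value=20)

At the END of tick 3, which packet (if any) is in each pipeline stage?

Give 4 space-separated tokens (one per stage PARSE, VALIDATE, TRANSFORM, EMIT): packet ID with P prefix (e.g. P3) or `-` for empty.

Answer: - - P1 -

Derivation:
Tick 1: [PARSE:P1(v=12,ok=F), VALIDATE:-, TRANSFORM:-, EMIT:-] out:-; in:P1
Tick 2: [PARSE:-, VALIDATE:P1(v=12,ok=F), TRANSFORM:-, EMIT:-] out:-; in:-
Tick 3: [PARSE:-, VALIDATE:-, TRANSFORM:P1(v=0,ok=F), EMIT:-] out:-; in:-
At end of tick 3: ['-', '-', 'P1', '-']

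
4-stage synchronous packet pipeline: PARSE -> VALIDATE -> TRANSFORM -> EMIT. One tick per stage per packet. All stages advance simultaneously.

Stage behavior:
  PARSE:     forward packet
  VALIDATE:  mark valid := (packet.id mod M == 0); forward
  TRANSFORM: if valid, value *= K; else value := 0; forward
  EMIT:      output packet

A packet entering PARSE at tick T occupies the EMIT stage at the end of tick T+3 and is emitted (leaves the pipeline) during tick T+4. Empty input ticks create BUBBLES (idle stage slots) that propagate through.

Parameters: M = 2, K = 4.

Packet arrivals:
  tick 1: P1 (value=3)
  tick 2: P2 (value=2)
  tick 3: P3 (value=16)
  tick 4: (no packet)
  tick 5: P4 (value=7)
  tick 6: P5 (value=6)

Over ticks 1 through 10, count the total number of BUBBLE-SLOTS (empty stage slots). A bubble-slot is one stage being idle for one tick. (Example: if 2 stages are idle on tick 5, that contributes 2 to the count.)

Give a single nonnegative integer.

Answer: 20

Derivation:
Tick 1: [PARSE:P1(v=3,ok=F), VALIDATE:-, TRANSFORM:-, EMIT:-] out:-; bubbles=3
Tick 2: [PARSE:P2(v=2,ok=F), VALIDATE:P1(v=3,ok=F), TRANSFORM:-, EMIT:-] out:-; bubbles=2
Tick 3: [PARSE:P3(v=16,ok=F), VALIDATE:P2(v=2,ok=T), TRANSFORM:P1(v=0,ok=F), EMIT:-] out:-; bubbles=1
Tick 4: [PARSE:-, VALIDATE:P3(v=16,ok=F), TRANSFORM:P2(v=8,ok=T), EMIT:P1(v=0,ok=F)] out:-; bubbles=1
Tick 5: [PARSE:P4(v=7,ok=F), VALIDATE:-, TRANSFORM:P3(v=0,ok=F), EMIT:P2(v=8,ok=T)] out:P1(v=0); bubbles=1
Tick 6: [PARSE:P5(v=6,ok=F), VALIDATE:P4(v=7,ok=T), TRANSFORM:-, EMIT:P3(v=0,ok=F)] out:P2(v=8); bubbles=1
Tick 7: [PARSE:-, VALIDATE:P5(v=6,ok=F), TRANSFORM:P4(v=28,ok=T), EMIT:-] out:P3(v=0); bubbles=2
Tick 8: [PARSE:-, VALIDATE:-, TRANSFORM:P5(v=0,ok=F), EMIT:P4(v=28,ok=T)] out:-; bubbles=2
Tick 9: [PARSE:-, VALIDATE:-, TRANSFORM:-, EMIT:P5(v=0,ok=F)] out:P4(v=28); bubbles=3
Tick 10: [PARSE:-, VALIDATE:-, TRANSFORM:-, EMIT:-] out:P5(v=0); bubbles=4
Total bubble-slots: 20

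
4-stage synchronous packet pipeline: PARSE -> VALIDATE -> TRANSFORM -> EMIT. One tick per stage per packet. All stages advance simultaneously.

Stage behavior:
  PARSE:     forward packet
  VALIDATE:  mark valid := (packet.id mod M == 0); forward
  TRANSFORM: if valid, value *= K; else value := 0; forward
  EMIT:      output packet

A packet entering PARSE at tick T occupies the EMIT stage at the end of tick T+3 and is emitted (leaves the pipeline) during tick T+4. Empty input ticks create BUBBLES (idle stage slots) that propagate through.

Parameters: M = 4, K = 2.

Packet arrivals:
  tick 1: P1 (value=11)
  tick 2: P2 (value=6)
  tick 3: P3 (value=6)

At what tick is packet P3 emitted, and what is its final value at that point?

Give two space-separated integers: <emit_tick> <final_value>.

Tick 1: [PARSE:P1(v=11,ok=F), VALIDATE:-, TRANSFORM:-, EMIT:-] out:-; in:P1
Tick 2: [PARSE:P2(v=6,ok=F), VALIDATE:P1(v=11,ok=F), TRANSFORM:-, EMIT:-] out:-; in:P2
Tick 3: [PARSE:P3(v=6,ok=F), VALIDATE:P2(v=6,ok=F), TRANSFORM:P1(v=0,ok=F), EMIT:-] out:-; in:P3
Tick 4: [PARSE:-, VALIDATE:P3(v=6,ok=F), TRANSFORM:P2(v=0,ok=F), EMIT:P1(v=0,ok=F)] out:-; in:-
Tick 5: [PARSE:-, VALIDATE:-, TRANSFORM:P3(v=0,ok=F), EMIT:P2(v=0,ok=F)] out:P1(v=0); in:-
Tick 6: [PARSE:-, VALIDATE:-, TRANSFORM:-, EMIT:P3(v=0,ok=F)] out:P2(v=0); in:-
Tick 7: [PARSE:-, VALIDATE:-, TRANSFORM:-, EMIT:-] out:P3(v=0); in:-
P3: arrives tick 3, valid=False (id=3, id%4=3), emit tick 7, final value 0

Answer: 7 0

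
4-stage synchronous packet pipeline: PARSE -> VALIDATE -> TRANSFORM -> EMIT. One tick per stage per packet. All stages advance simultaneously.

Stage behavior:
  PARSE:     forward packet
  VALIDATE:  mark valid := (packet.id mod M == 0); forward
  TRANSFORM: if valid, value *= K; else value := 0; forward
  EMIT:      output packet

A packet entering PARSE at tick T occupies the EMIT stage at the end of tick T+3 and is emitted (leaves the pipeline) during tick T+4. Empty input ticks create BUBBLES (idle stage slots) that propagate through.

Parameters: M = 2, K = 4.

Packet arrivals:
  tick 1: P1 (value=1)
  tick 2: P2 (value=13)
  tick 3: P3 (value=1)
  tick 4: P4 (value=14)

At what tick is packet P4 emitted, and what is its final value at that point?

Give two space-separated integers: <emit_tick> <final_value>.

Answer: 8 56

Derivation:
Tick 1: [PARSE:P1(v=1,ok=F), VALIDATE:-, TRANSFORM:-, EMIT:-] out:-; in:P1
Tick 2: [PARSE:P2(v=13,ok=F), VALIDATE:P1(v=1,ok=F), TRANSFORM:-, EMIT:-] out:-; in:P2
Tick 3: [PARSE:P3(v=1,ok=F), VALIDATE:P2(v=13,ok=T), TRANSFORM:P1(v=0,ok=F), EMIT:-] out:-; in:P3
Tick 4: [PARSE:P4(v=14,ok=F), VALIDATE:P3(v=1,ok=F), TRANSFORM:P2(v=52,ok=T), EMIT:P1(v=0,ok=F)] out:-; in:P4
Tick 5: [PARSE:-, VALIDATE:P4(v=14,ok=T), TRANSFORM:P3(v=0,ok=F), EMIT:P2(v=52,ok=T)] out:P1(v=0); in:-
Tick 6: [PARSE:-, VALIDATE:-, TRANSFORM:P4(v=56,ok=T), EMIT:P3(v=0,ok=F)] out:P2(v=52); in:-
Tick 7: [PARSE:-, VALIDATE:-, TRANSFORM:-, EMIT:P4(v=56,ok=T)] out:P3(v=0); in:-
Tick 8: [PARSE:-, VALIDATE:-, TRANSFORM:-, EMIT:-] out:P4(v=56); in:-
P4: arrives tick 4, valid=True (id=4, id%2=0), emit tick 8, final value 56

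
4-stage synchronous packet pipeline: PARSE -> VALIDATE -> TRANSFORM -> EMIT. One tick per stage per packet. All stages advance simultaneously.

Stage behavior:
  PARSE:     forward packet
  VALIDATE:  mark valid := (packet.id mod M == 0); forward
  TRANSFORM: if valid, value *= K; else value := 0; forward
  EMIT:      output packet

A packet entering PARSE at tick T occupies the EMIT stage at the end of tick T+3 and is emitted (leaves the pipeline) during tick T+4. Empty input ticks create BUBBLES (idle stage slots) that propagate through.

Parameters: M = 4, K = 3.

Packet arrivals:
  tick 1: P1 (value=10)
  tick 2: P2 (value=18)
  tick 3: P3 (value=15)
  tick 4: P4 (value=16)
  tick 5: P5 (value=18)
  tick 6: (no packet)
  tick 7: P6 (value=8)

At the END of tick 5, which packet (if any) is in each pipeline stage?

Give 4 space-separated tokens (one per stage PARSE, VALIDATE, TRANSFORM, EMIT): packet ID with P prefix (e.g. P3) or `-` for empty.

Tick 1: [PARSE:P1(v=10,ok=F), VALIDATE:-, TRANSFORM:-, EMIT:-] out:-; in:P1
Tick 2: [PARSE:P2(v=18,ok=F), VALIDATE:P1(v=10,ok=F), TRANSFORM:-, EMIT:-] out:-; in:P2
Tick 3: [PARSE:P3(v=15,ok=F), VALIDATE:P2(v=18,ok=F), TRANSFORM:P1(v=0,ok=F), EMIT:-] out:-; in:P3
Tick 4: [PARSE:P4(v=16,ok=F), VALIDATE:P3(v=15,ok=F), TRANSFORM:P2(v=0,ok=F), EMIT:P1(v=0,ok=F)] out:-; in:P4
Tick 5: [PARSE:P5(v=18,ok=F), VALIDATE:P4(v=16,ok=T), TRANSFORM:P3(v=0,ok=F), EMIT:P2(v=0,ok=F)] out:P1(v=0); in:P5
At end of tick 5: ['P5', 'P4', 'P3', 'P2']

Answer: P5 P4 P3 P2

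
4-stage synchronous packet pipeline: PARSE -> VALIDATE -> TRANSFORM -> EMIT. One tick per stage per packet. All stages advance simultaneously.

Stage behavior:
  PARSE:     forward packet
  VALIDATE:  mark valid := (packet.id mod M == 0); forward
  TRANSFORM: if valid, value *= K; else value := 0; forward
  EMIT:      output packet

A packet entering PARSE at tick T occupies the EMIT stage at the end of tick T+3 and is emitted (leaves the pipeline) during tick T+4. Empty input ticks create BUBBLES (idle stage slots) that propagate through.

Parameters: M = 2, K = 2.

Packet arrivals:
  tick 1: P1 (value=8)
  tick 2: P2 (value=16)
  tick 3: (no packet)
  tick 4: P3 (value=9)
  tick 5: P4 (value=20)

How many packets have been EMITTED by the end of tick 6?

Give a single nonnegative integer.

Answer: 2

Derivation:
Tick 1: [PARSE:P1(v=8,ok=F), VALIDATE:-, TRANSFORM:-, EMIT:-] out:-; in:P1
Tick 2: [PARSE:P2(v=16,ok=F), VALIDATE:P1(v=8,ok=F), TRANSFORM:-, EMIT:-] out:-; in:P2
Tick 3: [PARSE:-, VALIDATE:P2(v=16,ok=T), TRANSFORM:P1(v=0,ok=F), EMIT:-] out:-; in:-
Tick 4: [PARSE:P3(v=9,ok=F), VALIDATE:-, TRANSFORM:P2(v=32,ok=T), EMIT:P1(v=0,ok=F)] out:-; in:P3
Tick 5: [PARSE:P4(v=20,ok=F), VALIDATE:P3(v=9,ok=F), TRANSFORM:-, EMIT:P2(v=32,ok=T)] out:P1(v=0); in:P4
Tick 6: [PARSE:-, VALIDATE:P4(v=20,ok=T), TRANSFORM:P3(v=0,ok=F), EMIT:-] out:P2(v=32); in:-
Emitted by tick 6: ['P1', 'P2']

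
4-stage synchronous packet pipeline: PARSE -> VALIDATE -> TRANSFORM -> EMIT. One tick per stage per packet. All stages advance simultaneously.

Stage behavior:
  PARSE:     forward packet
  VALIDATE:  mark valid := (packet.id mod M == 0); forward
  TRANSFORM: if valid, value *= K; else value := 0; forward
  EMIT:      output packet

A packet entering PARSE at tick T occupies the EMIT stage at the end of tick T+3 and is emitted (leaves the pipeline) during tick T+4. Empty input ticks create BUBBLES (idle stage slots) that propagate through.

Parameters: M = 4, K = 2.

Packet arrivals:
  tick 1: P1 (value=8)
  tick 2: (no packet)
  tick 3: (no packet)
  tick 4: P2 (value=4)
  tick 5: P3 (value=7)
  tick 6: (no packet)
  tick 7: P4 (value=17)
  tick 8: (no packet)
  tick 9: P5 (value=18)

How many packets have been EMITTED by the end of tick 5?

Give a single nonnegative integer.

Answer: 1

Derivation:
Tick 1: [PARSE:P1(v=8,ok=F), VALIDATE:-, TRANSFORM:-, EMIT:-] out:-; in:P1
Tick 2: [PARSE:-, VALIDATE:P1(v=8,ok=F), TRANSFORM:-, EMIT:-] out:-; in:-
Tick 3: [PARSE:-, VALIDATE:-, TRANSFORM:P1(v=0,ok=F), EMIT:-] out:-; in:-
Tick 4: [PARSE:P2(v=4,ok=F), VALIDATE:-, TRANSFORM:-, EMIT:P1(v=0,ok=F)] out:-; in:P2
Tick 5: [PARSE:P3(v=7,ok=F), VALIDATE:P2(v=4,ok=F), TRANSFORM:-, EMIT:-] out:P1(v=0); in:P3
Emitted by tick 5: ['P1']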